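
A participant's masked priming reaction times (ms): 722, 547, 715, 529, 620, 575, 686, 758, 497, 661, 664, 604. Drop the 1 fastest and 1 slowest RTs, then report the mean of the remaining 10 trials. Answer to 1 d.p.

Sorted: 497, 529, 547, 575, 604, 620, 661, 664, 686, 715, 722, 758
Drop lowest 1 (497) and highest 1 (758)
Remaining (n=10): Σ = 6323, mean = 6323/10 = 632.300

632.3 ms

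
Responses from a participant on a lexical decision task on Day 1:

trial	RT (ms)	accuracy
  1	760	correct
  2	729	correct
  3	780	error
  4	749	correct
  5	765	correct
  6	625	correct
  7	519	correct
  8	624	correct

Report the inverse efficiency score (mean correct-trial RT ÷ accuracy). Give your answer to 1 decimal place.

Correct trials (n=7): 760, 729, 749, 765, 625, 519, 624
Mean correct RT = 4771/7 = 681.5714 ms
Proportion correct = 7/8
IES = 681.5714 / (7/8) = 778.939 ms

778.9 ms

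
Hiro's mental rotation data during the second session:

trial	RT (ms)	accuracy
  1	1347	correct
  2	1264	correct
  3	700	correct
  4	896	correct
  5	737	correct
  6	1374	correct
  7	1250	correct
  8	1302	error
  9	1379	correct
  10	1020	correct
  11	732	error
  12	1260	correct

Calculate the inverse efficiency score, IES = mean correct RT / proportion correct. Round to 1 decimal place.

Correct trials (n=10): 1347, 1264, 700, 896, 737, 1374, 1250, 1379, 1020, 1260
Mean correct RT = 11227/10 = 1122.7000 ms
Proportion correct = 10/12
IES = 1122.7000 / (10/12) = 1347.240 ms

1347.2 ms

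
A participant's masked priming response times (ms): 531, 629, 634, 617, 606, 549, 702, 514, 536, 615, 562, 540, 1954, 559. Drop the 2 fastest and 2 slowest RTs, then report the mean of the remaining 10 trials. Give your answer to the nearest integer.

Sorted: 514, 531, 536, 540, 549, 559, 562, 606, 615, 617, 629, 634, 702, 1954
Drop lowest 2 (514, 531) and highest 2 (702, 1954)
Remaining (n=10): Σ = 5847, mean = 5847/10 = 584.700

585 ms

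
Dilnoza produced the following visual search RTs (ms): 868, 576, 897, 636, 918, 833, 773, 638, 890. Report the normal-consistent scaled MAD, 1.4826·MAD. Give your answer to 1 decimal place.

Sorted: 576, 636, 638, 773, 833, 868, 890, 897, 918 → median = 833
|x − 833| sorted: 0, 35, 57, 60, 64, 85, 195, 197, 257 → MAD = 64
Robust SD ≈ 1.4826 × 64 = 94.886

94.9 ms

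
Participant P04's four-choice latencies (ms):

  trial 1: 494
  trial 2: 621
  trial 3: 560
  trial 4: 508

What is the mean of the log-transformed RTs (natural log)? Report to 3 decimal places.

ln(RT): 6.2025, 6.4313, 6.3279, 6.2305
Σ ln(RT) = 25.1923
Mean = 25.1923/4 = 6.29807

6.298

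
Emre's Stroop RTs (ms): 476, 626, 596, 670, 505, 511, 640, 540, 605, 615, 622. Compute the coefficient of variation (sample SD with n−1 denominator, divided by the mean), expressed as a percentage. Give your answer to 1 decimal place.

10.9%

n = 11, Σ = 6406, M = 582.3636
Σ(x−M)² = 40426.545; s = √(40426.545/10) = 63.5819
CV = 63.5819 / 582.3636 = 0.10918 = 10.918%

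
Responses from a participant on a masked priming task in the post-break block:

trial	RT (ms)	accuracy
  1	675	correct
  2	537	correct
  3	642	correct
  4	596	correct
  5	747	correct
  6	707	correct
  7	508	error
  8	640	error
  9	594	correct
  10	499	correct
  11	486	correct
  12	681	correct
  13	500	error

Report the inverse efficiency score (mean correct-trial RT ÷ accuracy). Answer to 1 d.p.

Correct trials (n=10): 675, 537, 642, 596, 747, 707, 594, 499, 486, 681
Mean correct RT = 6164/10 = 616.4000 ms
Proportion correct = 10/13
IES = 616.4000 / (10/13) = 801.320 ms

801.3 ms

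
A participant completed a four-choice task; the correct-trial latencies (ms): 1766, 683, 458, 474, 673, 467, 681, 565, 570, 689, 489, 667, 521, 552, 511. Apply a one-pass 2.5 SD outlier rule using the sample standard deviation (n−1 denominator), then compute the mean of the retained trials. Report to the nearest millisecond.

n = 15, ΣRT = 9766, M = 651.067
Σ(x−M)² = 1436268.93; s = √(1436268.93/14) = 320.298
Cutoffs: 651.067 ± 2.5·320.298 → [-149.7, 1451.8]
Outside: 1766 → excluded.
Retained (n=14): Σ = 8000, mean = 8000/14 = 571.429

571 ms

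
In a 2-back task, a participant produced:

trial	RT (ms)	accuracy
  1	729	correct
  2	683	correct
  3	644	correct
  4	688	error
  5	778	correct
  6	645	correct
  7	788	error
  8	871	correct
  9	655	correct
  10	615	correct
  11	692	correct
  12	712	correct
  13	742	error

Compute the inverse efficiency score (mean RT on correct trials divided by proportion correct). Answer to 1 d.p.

913.1 ms

Correct trials (n=10): 729, 683, 644, 778, 645, 871, 655, 615, 692, 712
Mean correct RT = 7024/10 = 702.4000 ms
Proportion correct = 10/13
IES = 702.4000 / (10/13) = 913.120 ms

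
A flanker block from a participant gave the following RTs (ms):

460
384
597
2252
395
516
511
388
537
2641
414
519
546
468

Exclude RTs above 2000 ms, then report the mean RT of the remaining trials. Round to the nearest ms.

Excluded: 2252, 2641
Retained (n=12): Σ = 5735
Mean = 5735/12 = 477.9167

478 ms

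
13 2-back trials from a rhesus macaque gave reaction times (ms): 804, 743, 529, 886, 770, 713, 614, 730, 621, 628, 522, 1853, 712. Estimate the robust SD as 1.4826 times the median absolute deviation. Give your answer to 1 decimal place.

134.9 ms

Sorted: 522, 529, 614, 621, 628, 712, 713, 730, 743, 770, 804, 886, 1853 → median = 713
|x − 713| sorted: 0, 1, 17, 30, 57, 85, 91, 92, 99, 173, 184, 191, 1140 → MAD = 91
Robust SD ≈ 1.4826 × 91 = 134.917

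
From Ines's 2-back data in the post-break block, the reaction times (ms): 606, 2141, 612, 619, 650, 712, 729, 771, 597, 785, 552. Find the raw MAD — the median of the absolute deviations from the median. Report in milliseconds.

Sorted: 552, 597, 606, 612, 619, 650, 712, 729, 771, 785, 2141 → median = 650
|x − 650|: 44, 1491, 38, 31, 0, 62, 79, 121, 53, 135, 98
Sorted deviations: 0, 31, 38, 44, 53, 62, 79, 98, 121, 135, 1491 → MAD = 62

62 ms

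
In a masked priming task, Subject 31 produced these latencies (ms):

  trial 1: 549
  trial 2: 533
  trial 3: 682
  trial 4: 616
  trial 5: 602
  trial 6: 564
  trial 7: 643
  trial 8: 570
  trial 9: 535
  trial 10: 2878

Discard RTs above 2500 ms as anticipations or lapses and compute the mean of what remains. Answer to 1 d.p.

588.2 ms

Excluded: 2878
Retained (n=9): Σ = 5294
Mean = 5294/9 = 588.2222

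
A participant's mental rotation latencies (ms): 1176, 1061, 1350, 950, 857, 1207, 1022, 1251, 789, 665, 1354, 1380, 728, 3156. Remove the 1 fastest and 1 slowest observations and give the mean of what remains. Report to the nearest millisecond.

Sorted: 665, 728, 789, 857, 950, 1022, 1061, 1176, 1207, 1251, 1350, 1354, 1380, 3156
Drop lowest 1 (665) and highest 1 (3156)
Remaining (n=12): Σ = 13125, mean = 13125/12 = 1093.750

1094 ms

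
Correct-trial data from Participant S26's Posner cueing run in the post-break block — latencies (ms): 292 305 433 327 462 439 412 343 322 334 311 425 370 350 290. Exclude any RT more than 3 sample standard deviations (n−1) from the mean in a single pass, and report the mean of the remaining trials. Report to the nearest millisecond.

n = 15, ΣRT = 5415, M = 361.000
Σ(x−M)² = 47536.00; s = √(47536.00/14) = 58.270
Cutoffs: 361.000 ± 3·58.270 → [186.2, 535.8]
No RTs fall outside the cutoffs; all 15 retained. Mean = 5415/15 = 361.000

361 ms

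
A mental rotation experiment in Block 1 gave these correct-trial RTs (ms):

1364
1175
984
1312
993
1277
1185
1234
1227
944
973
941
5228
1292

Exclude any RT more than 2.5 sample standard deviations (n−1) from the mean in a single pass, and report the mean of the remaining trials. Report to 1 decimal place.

n = 14, ΣRT = 20129, M = 1437.786
Σ(x−M)² = 15763414.36; s = √(15763414.36/13) = 1101.168
Cutoffs: 1437.786 ± 2.5·1101.168 → [-1315.1, 4190.7]
Outside: 5228 → excluded.
Retained (n=13): Σ = 14901, mean = 14901/13 = 1146.231

1146.2 ms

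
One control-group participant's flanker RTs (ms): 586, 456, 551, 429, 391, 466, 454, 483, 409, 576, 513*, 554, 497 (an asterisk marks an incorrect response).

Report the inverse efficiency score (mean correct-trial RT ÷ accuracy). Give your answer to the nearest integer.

528 ms

Correct trials (n=12): 586, 456, 551, 429, 391, 466, 454, 483, 409, 576, 554, 497
Mean correct RT = 5852/12 = 487.6667 ms
Proportion correct = 12/13
IES = 487.6667 / (12/13) = 528.306 ms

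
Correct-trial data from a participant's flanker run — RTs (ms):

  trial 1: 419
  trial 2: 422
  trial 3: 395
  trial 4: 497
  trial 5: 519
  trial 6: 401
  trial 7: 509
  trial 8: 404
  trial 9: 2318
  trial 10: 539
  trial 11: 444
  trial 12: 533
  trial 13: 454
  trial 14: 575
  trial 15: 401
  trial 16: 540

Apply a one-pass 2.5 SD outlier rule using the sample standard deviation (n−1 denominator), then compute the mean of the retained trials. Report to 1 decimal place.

470.1 ms

n = 16, ΣRT = 9370, M = 585.625
Σ(x−M)² = 3255843.75; s = √(3255843.75/15) = 465.893
Cutoffs: 585.625 ± 2.5·465.893 → [-579.1, 1750.4]
Outside: 2318 → excluded.
Retained (n=15): Σ = 7052, mean = 7052/15 = 470.133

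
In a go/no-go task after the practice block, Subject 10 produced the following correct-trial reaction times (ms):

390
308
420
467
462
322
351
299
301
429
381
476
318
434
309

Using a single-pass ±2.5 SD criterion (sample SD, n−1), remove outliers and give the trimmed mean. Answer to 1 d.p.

377.8 ms

n = 15, ΣRT = 5667, M = 377.800
Σ(x−M)² = 61530.40; s = √(61530.40/14) = 66.295
Cutoffs: 377.800 ± 2.5·66.295 → [212.1, 543.5]
No RTs fall outside the cutoffs; all 15 retained. Mean = 5667/15 = 377.800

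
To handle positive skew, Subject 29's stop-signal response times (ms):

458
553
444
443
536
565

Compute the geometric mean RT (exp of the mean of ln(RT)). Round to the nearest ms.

ln(RT): 6.1269, 6.3154, 6.0958, 6.0936, 6.2841, 6.3368
Mean ln(RT) = 37.2526/6 = 6.20876
Geometric mean = exp(6.20876) = 497.09 ms

497 ms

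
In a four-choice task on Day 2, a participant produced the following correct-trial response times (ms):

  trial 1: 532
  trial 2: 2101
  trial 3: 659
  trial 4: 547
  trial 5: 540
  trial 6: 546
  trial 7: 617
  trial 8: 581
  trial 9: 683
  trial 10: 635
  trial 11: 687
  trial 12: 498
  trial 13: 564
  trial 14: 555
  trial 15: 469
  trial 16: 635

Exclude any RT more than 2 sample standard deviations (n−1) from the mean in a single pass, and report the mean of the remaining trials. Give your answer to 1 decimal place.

n = 16, ΣRT = 10849, M = 678.062
Σ(x−M)² = 2221374.94; s = √(2221374.94/15) = 384.827
Cutoffs: 678.062 ± 2·384.827 → [-91.6, 1447.7]
Outside: 2101 → excluded.
Retained (n=15): Σ = 8748, mean = 8748/15 = 583.200

583.2 ms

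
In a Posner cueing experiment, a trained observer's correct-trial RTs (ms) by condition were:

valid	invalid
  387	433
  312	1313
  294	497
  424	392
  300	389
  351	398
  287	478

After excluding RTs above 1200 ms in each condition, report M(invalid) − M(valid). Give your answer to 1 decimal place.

invalid: exclude 1313
M(valid) = 2355/7 = 336.429
M(invalid) = 2587/6 = 431.167
Difference = 431.167 − 336.429 = 94.738 ms

94.7 ms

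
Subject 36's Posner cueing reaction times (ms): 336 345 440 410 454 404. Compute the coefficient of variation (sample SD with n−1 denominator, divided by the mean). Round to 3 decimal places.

0.122

n = 6, Σ = 2389, M = 398.1667
Σ(x−M)² = 11732.833; s = √(11732.833/5) = 48.4414
CV = 48.4414 / 398.1667 = 0.12166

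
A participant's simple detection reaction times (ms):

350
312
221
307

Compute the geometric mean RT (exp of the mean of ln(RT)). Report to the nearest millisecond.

293 ms

ln(RT): 5.8579, 5.7430, 5.3982, 5.7268
Mean ln(RT) = 22.7259/4 = 5.68149
Geometric mean = exp(5.68149) = 293.39 ms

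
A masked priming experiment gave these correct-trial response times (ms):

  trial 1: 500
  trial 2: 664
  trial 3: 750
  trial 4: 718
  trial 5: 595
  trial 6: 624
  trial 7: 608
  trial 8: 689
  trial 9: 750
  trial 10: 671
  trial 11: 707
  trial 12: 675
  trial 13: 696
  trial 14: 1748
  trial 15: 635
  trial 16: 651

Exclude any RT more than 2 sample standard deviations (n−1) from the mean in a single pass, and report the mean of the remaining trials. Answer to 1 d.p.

662.2 ms

n = 16, ΣRT = 11681, M = 730.062
Σ(x−M)² = 1164006.94; s = √(1164006.94/15) = 278.569
Cutoffs: 730.062 ± 2·278.569 → [172.9, 1287.2]
Outside: 1748 → excluded.
Retained (n=15): Σ = 9933, mean = 9933/15 = 662.200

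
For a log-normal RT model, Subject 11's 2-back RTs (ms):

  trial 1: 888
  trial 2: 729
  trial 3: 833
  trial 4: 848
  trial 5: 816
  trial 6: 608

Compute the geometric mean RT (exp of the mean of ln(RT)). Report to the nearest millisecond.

ln(RT): 6.7890, 6.5917, 6.7250, 6.7429, 6.7044, 6.4102
Mean ln(RT) = 39.9631/6 = 6.66052
Geometric mean = exp(6.66052) = 780.96 ms

781 ms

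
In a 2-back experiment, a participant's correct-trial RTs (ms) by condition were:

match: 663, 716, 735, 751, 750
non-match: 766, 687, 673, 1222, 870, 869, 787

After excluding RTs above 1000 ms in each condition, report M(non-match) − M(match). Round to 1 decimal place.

52.3 ms

non-match: exclude 1222
M(match) = 3615/5 = 723.000
M(non-match) = 4652/6 = 775.333
Difference = 775.333 − 723.000 = 52.333 ms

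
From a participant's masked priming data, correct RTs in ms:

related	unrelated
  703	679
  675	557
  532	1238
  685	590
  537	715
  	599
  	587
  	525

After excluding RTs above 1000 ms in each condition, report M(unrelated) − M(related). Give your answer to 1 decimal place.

-19.0 ms

unrelated: exclude 1238
M(related) = 3132/5 = 626.400
M(unrelated) = 4252/7 = 607.429
Difference = 607.429 − 626.400 = -18.971 ms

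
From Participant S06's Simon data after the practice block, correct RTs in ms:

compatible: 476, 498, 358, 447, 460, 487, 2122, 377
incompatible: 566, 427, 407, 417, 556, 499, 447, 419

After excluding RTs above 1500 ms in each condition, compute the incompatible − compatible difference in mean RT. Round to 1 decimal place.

24.0 ms

compatible: exclude 2122
M(compatible) = 3103/7 = 443.286
M(incompatible) = 3738/8 = 467.250
Difference = 467.250 − 443.286 = 23.964 ms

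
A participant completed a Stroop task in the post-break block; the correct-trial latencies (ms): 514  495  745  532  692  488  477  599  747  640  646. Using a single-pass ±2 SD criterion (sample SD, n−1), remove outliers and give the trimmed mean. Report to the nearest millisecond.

n = 11, ΣRT = 6575, M = 597.727
Σ(x−M)² = 105476.18; s = √(105476.18/10) = 102.702
Cutoffs: 597.727 ± 2·102.702 → [392.3, 803.1]
No RTs fall outside the cutoffs; all 11 retained. Mean = 6575/11 = 597.727

598 ms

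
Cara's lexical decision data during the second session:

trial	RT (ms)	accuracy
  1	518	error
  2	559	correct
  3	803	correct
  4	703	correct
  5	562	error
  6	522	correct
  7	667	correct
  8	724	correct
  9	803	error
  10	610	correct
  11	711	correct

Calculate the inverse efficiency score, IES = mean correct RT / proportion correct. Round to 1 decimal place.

910.8 ms

Correct trials (n=8): 559, 803, 703, 522, 667, 724, 610, 711
Mean correct RT = 5299/8 = 662.3750 ms
Proportion correct = 8/11
IES = 662.3750 / (8/11) = 910.766 ms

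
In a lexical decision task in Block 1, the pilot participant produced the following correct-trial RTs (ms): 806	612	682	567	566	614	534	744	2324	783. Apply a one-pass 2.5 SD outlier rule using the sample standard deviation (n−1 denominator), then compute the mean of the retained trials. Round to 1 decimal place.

656.4 ms

n = 10, ΣRT = 8232, M = 823.200
Σ(x−M)² = 2584319.60; s = √(2584319.60/9) = 535.861
Cutoffs: 823.200 ± 2.5·535.861 → [-516.5, 2162.9]
Outside: 2324 → excluded.
Retained (n=9): Σ = 5908, mean = 5908/9 = 656.444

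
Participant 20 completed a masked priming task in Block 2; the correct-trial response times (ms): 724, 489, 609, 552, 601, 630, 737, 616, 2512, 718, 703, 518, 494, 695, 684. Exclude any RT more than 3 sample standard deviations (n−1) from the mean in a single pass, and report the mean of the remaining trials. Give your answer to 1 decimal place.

626.4 ms

n = 15, ΣRT = 11282, M = 752.133
Σ(x−M)² = 3417157.73; s = √(3417157.73/14) = 494.047
Cutoffs: 752.133 ± 3·494.047 → [-730.0, 2234.3]
Outside: 2512 → excluded.
Retained (n=14): Σ = 8770, mean = 8770/14 = 626.429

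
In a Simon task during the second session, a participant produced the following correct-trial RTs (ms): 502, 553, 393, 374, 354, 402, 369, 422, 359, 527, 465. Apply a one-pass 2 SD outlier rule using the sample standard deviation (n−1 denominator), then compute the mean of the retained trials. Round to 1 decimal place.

429.1 ms

n = 11, ΣRT = 4720, M = 429.091
Σ(x−M)² = 50828.91; s = √(50828.91/10) = 71.294
Cutoffs: 429.091 ± 2·71.294 → [286.5, 571.7]
No RTs fall outside the cutoffs; all 11 retained. Mean = 4720/11 = 429.091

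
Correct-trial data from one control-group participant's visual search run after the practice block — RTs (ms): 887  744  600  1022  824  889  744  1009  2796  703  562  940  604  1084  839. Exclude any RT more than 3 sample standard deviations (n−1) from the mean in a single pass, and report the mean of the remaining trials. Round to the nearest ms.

818 ms

n = 15, ΣRT = 14247, M = 949.800
Σ(x−M)² = 4008964.40; s = √(4008964.40/14) = 535.121
Cutoffs: 949.800 ± 3·535.121 → [-655.6, 2555.2]
Outside: 2796 → excluded.
Retained (n=14): Σ = 11451, mean = 11451/14 = 817.929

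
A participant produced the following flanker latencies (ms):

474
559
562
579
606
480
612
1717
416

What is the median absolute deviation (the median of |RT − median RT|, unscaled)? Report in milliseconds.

Sorted: 416, 474, 480, 559, 562, 579, 606, 612, 1717 → median = 562
|x − 562|: 88, 3, 0, 17, 44, 82, 50, 1155, 146
Sorted deviations: 0, 3, 17, 44, 50, 82, 88, 146, 1155 → MAD = 50

50 ms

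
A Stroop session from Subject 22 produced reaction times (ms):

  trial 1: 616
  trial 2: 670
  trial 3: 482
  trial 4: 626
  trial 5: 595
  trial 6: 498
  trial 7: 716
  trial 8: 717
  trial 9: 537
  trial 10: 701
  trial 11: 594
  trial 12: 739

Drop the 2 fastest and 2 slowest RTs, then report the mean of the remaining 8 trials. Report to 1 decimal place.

Sorted: 482, 498, 537, 594, 595, 616, 626, 670, 701, 716, 717, 739
Drop lowest 2 (482, 498) and highest 2 (717, 739)
Remaining (n=8): Σ = 5055, mean = 5055/8 = 631.875

631.9 ms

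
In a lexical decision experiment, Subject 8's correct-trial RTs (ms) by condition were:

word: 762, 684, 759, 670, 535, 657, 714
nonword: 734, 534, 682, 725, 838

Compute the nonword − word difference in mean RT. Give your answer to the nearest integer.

20 ms

M(word) = 4781/7 = 683.000
M(nonword) = 3513/5 = 702.600
Difference = 702.600 − 683.000 = 19.600 ms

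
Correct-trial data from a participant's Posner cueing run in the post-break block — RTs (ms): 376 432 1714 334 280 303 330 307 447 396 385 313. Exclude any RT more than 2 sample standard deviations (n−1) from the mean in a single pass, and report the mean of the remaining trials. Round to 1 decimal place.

354.8 ms

n = 12, ΣRT = 5617, M = 468.083
Σ(x−M)² = 1724304.92; s = √(1724304.92/11) = 395.923
Cutoffs: 468.083 ± 2·395.923 → [-323.8, 1259.9]
Outside: 1714 → excluded.
Retained (n=11): Σ = 3903, mean = 3903/11 = 354.818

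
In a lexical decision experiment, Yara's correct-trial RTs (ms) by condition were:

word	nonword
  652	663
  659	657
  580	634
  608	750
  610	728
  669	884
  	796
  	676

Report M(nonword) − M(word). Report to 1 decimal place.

M(word) = 3778/6 = 629.667
M(nonword) = 5788/8 = 723.500
Difference = 723.500 − 629.667 = 93.833 ms

93.8 ms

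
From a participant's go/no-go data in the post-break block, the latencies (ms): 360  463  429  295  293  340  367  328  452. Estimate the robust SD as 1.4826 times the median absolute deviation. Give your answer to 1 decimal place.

Sorted: 293, 295, 328, 340, 360, 367, 429, 452, 463 → median = 360
|x − 360| sorted: 0, 7, 20, 32, 65, 67, 69, 92, 103 → MAD = 65
Robust SD ≈ 1.4826 × 65 = 96.369

96.4 ms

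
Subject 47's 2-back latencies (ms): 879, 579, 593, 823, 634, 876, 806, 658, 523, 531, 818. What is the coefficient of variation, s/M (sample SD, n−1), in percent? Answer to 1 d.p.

19.9%

n = 11, Σ = 7720, M = 701.8182
Σ(x−M)² = 195369.636; s = √(195369.636/10) = 139.7747
CV = 139.7747 / 701.8182 = 0.19916 = 19.916%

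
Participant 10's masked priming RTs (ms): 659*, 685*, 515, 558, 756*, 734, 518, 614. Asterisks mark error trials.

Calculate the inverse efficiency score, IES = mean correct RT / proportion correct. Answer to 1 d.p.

940.5 ms

Correct trials (n=5): 515, 558, 734, 518, 614
Mean correct RT = 2939/5 = 587.8000 ms
Proportion correct = 5/8
IES = 587.8000 / (5/8) = 940.480 ms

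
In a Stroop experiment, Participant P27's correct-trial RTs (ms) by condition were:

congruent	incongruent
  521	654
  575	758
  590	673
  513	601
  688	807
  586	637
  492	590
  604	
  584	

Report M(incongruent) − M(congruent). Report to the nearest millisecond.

M(congruent) = 5153/9 = 572.556
M(incongruent) = 4720/7 = 674.286
Difference = 674.286 − 572.556 = 101.730 ms

102 ms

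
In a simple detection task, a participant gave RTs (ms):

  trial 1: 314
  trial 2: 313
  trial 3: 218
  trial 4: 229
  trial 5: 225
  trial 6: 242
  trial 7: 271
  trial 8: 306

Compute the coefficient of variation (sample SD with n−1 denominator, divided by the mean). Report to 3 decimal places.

0.157

n = 8, Σ = 2118, M = 264.7500
Σ(x−M)² = 12055.500; s = √(12055.500/7) = 41.4996
CV = 41.4996 / 264.7500 = 0.15675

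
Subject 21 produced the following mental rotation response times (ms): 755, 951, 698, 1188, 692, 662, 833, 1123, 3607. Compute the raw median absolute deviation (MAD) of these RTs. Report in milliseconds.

Sorted: 662, 692, 698, 755, 833, 951, 1123, 1188, 3607 → median = 833
|x − 833|: 78, 118, 135, 355, 141, 171, 0, 290, 2774
Sorted deviations: 0, 78, 118, 135, 141, 171, 290, 355, 2774 → MAD = 141

141 ms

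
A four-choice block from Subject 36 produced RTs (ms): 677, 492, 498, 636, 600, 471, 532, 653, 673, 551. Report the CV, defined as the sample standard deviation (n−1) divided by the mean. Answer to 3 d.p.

n = 10, Σ = 5783, M = 578.3000
Σ(x−M)² = 56388.100; s = √(56388.100/9) = 79.1539
CV = 79.1539 / 578.3000 = 0.13687

0.137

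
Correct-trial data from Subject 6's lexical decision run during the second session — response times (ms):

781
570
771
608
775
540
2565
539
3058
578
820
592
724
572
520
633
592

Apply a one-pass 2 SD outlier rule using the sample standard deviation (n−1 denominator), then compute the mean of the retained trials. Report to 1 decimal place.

641.0 ms

n = 17, ΣRT = 15238, M = 896.353
Σ(x−M)² = 8583535.88; s = √(8583535.88/16) = 732.442
Cutoffs: 896.353 ± 2·732.442 → [-568.5, 2361.2]
Outside: 2565, 3058 → excluded.
Retained (n=15): Σ = 9615, mean = 9615/15 = 641.000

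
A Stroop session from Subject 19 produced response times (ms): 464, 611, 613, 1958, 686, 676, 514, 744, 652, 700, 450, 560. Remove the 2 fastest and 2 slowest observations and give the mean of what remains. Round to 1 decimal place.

Sorted: 450, 464, 514, 560, 611, 613, 652, 676, 686, 700, 744, 1958
Drop lowest 2 (450, 464) and highest 2 (744, 1958)
Remaining (n=8): Σ = 5012, mean = 5012/8 = 626.500

626.5 ms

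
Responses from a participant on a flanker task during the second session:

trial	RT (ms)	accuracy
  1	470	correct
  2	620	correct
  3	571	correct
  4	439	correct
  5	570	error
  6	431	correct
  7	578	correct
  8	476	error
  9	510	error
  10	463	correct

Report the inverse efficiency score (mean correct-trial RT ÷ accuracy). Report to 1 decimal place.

Correct trials (n=7): 470, 620, 571, 439, 431, 578, 463
Mean correct RT = 3572/7 = 510.2857 ms
Proportion correct = 7/10
IES = 510.2857 / (7/10) = 728.980 ms

729.0 ms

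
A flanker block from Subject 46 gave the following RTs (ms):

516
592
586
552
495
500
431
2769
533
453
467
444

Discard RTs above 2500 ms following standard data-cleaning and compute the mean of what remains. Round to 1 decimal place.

Excluded: 2769
Retained (n=11): Σ = 5569
Mean = 5569/11 = 506.2727

506.3 ms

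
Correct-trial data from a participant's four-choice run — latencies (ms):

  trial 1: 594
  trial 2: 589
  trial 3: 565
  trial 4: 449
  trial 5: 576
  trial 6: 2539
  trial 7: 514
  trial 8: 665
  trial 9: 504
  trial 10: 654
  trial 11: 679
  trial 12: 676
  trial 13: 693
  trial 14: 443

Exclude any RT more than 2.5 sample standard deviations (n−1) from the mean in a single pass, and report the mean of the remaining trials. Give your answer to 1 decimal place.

n = 14, ΣRT = 10140, M = 724.286
Σ(x−M)² = 3637290.86; s = √(3637290.86/13) = 528.953
Cutoffs: 724.286 ± 2.5·528.953 → [-598.1, 2046.7]
Outside: 2539 → excluded.
Retained (n=13): Σ = 7601, mean = 7601/13 = 584.692

584.7 ms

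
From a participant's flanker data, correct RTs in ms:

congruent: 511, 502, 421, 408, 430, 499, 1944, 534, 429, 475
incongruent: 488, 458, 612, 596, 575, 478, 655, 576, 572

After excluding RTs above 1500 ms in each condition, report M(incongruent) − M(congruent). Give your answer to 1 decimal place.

89.0 ms

congruent: exclude 1944
M(congruent) = 4209/9 = 467.667
M(incongruent) = 5010/9 = 556.667
Difference = 556.667 − 467.667 = 89.000 ms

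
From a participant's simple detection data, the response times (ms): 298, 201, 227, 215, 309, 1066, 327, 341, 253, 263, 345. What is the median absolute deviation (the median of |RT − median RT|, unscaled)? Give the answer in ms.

45 ms

Sorted: 201, 215, 227, 253, 263, 298, 309, 327, 341, 345, 1066 → median = 298
|x − 298|: 0, 97, 71, 83, 11, 768, 29, 43, 45, 35, 47
Sorted deviations: 0, 11, 29, 35, 43, 45, 47, 71, 83, 97, 768 → MAD = 45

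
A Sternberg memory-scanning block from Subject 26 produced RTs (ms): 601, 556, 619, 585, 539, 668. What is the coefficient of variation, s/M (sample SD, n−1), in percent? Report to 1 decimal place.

n = 6, Σ = 3568, M = 594.6667
Σ(x−M)² = 10697.333; s = √(10697.333/5) = 46.2544
CV = 46.2544 / 594.6667 = 0.07778 = 7.778%

7.8%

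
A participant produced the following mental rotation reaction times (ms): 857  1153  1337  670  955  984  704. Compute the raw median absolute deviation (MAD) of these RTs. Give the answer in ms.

Sorted: 670, 704, 857, 955, 984, 1153, 1337 → median = 955
|x − 955|: 98, 198, 382, 285, 0, 29, 251
Sorted deviations: 0, 29, 98, 198, 251, 285, 382 → MAD = 198

198 ms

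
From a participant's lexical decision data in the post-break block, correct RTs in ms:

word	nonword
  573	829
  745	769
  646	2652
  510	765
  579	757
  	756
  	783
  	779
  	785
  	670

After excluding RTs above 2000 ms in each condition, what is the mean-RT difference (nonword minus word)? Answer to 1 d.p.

nonword: exclude 2652
M(word) = 3053/5 = 610.600
M(nonword) = 6893/9 = 765.889
Difference = 765.889 − 610.600 = 155.289 ms

155.3 ms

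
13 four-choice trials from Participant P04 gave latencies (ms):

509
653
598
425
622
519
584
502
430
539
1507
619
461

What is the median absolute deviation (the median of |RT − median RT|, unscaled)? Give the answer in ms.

78 ms

Sorted: 425, 430, 461, 502, 509, 519, 539, 584, 598, 619, 622, 653, 1507 → median = 539
|x − 539|: 30, 114, 59, 114, 83, 20, 45, 37, 109, 0, 968, 80, 78
Sorted deviations: 0, 20, 30, 37, 45, 59, 78, 80, 83, 109, 114, 114, 968 → MAD = 78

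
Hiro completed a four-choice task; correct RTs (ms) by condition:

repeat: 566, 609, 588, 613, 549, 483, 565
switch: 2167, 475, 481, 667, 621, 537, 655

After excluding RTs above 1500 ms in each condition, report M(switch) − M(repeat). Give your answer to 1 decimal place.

switch: exclude 2167
M(repeat) = 3973/7 = 567.571
M(switch) = 3436/6 = 572.667
Difference = 572.667 − 567.571 = 5.095 ms

5.1 ms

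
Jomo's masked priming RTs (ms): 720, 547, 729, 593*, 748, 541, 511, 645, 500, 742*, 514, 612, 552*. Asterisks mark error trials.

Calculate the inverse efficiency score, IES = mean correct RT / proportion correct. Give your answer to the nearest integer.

789 ms

Correct trials (n=10): 720, 547, 729, 748, 541, 511, 645, 500, 514, 612
Mean correct RT = 6067/10 = 606.7000 ms
Proportion correct = 10/13
IES = 606.7000 / (10/13) = 788.710 ms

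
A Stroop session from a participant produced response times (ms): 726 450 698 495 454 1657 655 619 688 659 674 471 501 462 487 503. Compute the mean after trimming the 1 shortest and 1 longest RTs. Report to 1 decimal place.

Sorted: 450, 454, 462, 471, 487, 495, 501, 503, 619, 655, 659, 674, 688, 698, 726, 1657
Drop lowest 1 (450) and highest 1 (1657)
Remaining (n=14): Σ = 8092, mean = 8092/14 = 578.000

578.0 ms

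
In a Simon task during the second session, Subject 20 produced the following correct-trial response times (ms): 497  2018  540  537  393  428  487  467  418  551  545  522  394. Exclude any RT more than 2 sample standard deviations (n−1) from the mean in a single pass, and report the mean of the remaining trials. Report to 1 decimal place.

n = 13, ΣRT = 7797, M = 599.769
Σ(x−M)² = 2218862.31; s = √(2218862.31/12) = 430.006
Cutoffs: 599.769 ± 2·430.006 → [-260.2, 1459.8]
Outside: 2018 → excluded.
Retained (n=12): Σ = 5779, mean = 5779/12 = 481.583

481.6 ms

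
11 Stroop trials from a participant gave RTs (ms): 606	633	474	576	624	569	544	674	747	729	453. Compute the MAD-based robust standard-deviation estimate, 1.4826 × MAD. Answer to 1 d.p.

91.9 ms

Sorted: 453, 474, 544, 569, 576, 606, 624, 633, 674, 729, 747 → median = 606
|x − 606| sorted: 0, 18, 27, 30, 37, 62, 68, 123, 132, 141, 153 → MAD = 62
Robust SD ≈ 1.4826 × 62 = 91.921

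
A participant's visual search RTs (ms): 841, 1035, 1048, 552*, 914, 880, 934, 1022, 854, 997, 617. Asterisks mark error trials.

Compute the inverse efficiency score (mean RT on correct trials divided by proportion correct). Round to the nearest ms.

1006 ms

Correct trials (n=10): 841, 1035, 1048, 914, 880, 934, 1022, 854, 997, 617
Mean correct RT = 9142/10 = 914.2000 ms
Proportion correct = 10/11
IES = 914.2000 / (10/11) = 1005.620 ms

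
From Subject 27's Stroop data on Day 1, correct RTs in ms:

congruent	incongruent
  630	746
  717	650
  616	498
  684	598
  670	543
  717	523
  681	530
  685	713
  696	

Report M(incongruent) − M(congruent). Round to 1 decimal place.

-77.2 ms

M(congruent) = 6096/9 = 677.333
M(incongruent) = 4801/8 = 600.125
Difference = 600.125 − 677.333 = -77.208 ms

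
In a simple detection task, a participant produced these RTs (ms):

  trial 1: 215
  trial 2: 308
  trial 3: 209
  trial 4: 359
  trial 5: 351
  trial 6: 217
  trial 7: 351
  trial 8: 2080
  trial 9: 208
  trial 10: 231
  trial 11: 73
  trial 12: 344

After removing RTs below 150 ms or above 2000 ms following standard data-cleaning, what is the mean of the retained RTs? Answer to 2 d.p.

279.30 ms

Excluded: 73, 2080
Retained (n=10): Σ = 2793
Mean = 2793/10 = 279.3000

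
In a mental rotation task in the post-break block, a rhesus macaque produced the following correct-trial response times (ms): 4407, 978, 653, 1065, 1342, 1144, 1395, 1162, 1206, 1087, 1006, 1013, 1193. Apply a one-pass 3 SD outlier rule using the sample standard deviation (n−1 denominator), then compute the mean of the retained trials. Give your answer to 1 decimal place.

n = 13, ΣRT = 17651, M = 1357.769
Σ(x−M)² = 10476210.31; s = √(10476210.31/12) = 934.354
Cutoffs: 1357.769 ± 3·934.354 → [-1445.3, 4160.8]
Outside: 4407 → excluded.
Retained (n=12): Σ = 13244, mean = 13244/12 = 1103.667

1103.7 ms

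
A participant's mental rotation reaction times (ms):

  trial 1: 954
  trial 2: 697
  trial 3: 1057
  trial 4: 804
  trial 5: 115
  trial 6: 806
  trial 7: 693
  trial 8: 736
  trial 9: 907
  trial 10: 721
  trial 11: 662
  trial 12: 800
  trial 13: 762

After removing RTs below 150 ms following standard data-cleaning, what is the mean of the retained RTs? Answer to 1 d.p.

799.9 ms

Excluded: 115
Retained (n=12): Σ = 9599
Mean = 9599/12 = 799.9167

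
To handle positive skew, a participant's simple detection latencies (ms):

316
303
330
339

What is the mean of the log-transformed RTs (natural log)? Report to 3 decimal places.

ln(RT): 5.7557, 5.7137, 5.7991, 5.8260
Σ ln(RT) = 23.0946
Mean = 23.0946/4 = 5.77364

5.774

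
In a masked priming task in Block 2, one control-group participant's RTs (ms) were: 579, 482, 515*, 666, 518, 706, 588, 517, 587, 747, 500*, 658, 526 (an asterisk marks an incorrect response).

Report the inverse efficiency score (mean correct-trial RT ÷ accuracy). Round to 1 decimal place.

706.3 ms

Correct trials (n=11): 579, 482, 666, 518, 706, 588, 517, 587, 747, 658, 526
Mean correct RT = 6574/11 = 597.6364 ms
Proportion correct = 11/13
IES = 597.6364 / (11/13) = 706.298 ms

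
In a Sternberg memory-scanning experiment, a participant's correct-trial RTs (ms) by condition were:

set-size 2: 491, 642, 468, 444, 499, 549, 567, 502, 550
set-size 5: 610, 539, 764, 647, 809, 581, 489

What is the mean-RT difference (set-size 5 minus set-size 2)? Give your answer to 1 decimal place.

M(set-size 2) = 4712/9 = 523.556
M(set-size 5) = 4439/7 = 634.143
Difference = 634.143 − 523.556 = 110.587 ms

110.6 ms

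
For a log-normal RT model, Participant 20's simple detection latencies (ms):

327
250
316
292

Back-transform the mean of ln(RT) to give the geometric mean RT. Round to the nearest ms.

ln(RT): 5.7900, 5.5215, 5.7557, 5.6768
Mean ln(RT) = 22.7439/4 = 5.68598
Geometric mean = exp(5.68598) = 294.71 ms

295 ms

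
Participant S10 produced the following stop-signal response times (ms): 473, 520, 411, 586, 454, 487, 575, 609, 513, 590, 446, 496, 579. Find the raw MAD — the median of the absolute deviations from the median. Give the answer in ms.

Sorted: 411, 446, 454, 473, 487, 496, 513, 520, 575, 579, 586, 590, 609 → median = 513
|x − 513|: 40, 7, 102, 73, 59, 26, 62, 96, 0, 77, 67, 17, 66
Sorted deviations: 0, 7, 17, 26, 40, 59, 62, 66, 67, 73, 77, 96, 102 → MAD = 62

62 ms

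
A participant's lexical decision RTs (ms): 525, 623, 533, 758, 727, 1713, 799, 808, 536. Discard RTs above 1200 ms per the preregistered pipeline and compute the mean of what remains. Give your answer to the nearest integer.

664 ms

Excluded: 1713
Retained (n=8): Σ = 5309
Mean = 5309/8 = 663.6250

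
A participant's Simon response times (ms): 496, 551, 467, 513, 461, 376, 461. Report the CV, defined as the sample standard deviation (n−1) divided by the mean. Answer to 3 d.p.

n = 7, Σ = 3325, M = 475.0000
Σ(x−M)² = 17918.000; s = √(17918.000/6) = 54.6474
CV = 54.6474 / 475.0000 = 0.11505

0.115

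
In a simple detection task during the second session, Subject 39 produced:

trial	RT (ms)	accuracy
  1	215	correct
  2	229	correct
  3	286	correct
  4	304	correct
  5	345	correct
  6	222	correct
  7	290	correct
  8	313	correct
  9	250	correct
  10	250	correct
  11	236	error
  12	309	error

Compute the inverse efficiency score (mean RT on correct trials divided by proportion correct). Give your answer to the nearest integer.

Correct trials (n=10): 215, 229, 286, 304, 345, 222, 290, 313, 250, 250
Mean correct RT = 2704/10 = 270.4000 ms
Proportion correct = 10/12
IES = 270.4000 / (10/12) = 324.480 ms

324 ms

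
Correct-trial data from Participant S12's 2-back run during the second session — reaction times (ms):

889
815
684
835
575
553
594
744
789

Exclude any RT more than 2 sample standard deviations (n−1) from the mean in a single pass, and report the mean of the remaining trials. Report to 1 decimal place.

n = 9, ΣRT = 6478, M = 719.778
Σ(x−M)² = 122233.56; s = √(122233.56/8) = 123.609
Cutoffs: 719.778 ± 2·123.609 → [472.6, 967.0]
No RTs fall outside the cutoffs; all 9 retained. Mean = 6478/9 = 719.778

719.8 ms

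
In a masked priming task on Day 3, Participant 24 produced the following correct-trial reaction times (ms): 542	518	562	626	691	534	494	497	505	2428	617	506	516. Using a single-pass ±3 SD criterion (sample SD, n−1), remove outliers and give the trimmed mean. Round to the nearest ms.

551 ms

n = 13, ΣRT = 9036, M = 695.077
Σ(x−M)² = 3295964.92; s = √(3295964.92/12) = 524.084
Cutoffs: 695.077 ± 3·524.084 → [-877.2, 2267.3]
Outside: 2428 → excluded.
Retained (n=12): Σ = 6608, mean = 6608/12 = 550.667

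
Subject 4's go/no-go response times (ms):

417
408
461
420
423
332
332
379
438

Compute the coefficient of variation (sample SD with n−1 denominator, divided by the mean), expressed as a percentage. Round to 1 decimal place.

11.2%

n = 9, Σ = 3610, M = 401.1111
Σ(x−M)² = 16124.889; s = √(16124.889/8) = 44.8956
CV = 44.8956 / 401.1111 = 0.11193 = 11.193%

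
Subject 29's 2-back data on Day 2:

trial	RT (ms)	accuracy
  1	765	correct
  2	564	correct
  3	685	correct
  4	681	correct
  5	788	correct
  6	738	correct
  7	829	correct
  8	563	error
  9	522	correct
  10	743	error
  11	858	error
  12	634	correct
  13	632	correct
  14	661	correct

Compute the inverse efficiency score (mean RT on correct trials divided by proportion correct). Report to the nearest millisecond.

868 ms

Correct trials (n=11): 765, 564, 685, 681, 788, 738, 829, 522, 634, 632, 661
Mean correct RT = 7499/11 = 681.7273 ms
Proportion correct = 11/14
IES = 681.7273 / (11/14) = 867.653 ms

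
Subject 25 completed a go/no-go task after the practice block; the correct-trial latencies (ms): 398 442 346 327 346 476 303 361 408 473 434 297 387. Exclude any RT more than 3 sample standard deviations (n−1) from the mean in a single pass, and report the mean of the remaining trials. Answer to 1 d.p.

384.5 ms

n = 13, ΣRT = 4998, M = 384.462
Σ(x−M)² = 43823.23; s = √(43823.23/12) = 60.431
Cutoffs: 384.462 ± 3·60.431 → [203.2, 565.8]
No RTs fall outside the cutoffs; all 13 retained. Mean = 4998/13 = 384.462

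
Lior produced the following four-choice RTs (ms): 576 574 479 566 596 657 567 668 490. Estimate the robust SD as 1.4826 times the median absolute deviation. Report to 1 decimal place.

32.6 ms

Sorted: 479, 490, 566, 567, 574, 576, 596, 657, 668 → median = 574
|x − 574| sorted: 0, 2, 7, 8, 22, 83, 84, 94, 95 → MAD = 22
Robust SD ≈ 1.4826 × 22 = 32.617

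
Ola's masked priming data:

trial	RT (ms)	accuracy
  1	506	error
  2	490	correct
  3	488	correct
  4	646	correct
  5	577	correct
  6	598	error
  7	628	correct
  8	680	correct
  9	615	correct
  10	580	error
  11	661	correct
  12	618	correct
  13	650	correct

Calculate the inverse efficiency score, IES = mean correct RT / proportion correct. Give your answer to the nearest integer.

787 ms

Correct trials (n=10): 490, 488, 646, 577, 628, 680, 615, 661, 618, 650
Mean correct RT = 6053/10 = 605.3000 ms
Proportion correct = 10/13
IES = 605.3000 / (10/13) = 786.890 ms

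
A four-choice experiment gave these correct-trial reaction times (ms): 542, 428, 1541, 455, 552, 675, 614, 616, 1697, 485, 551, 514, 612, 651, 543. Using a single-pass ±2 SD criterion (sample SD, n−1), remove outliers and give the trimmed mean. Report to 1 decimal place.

556.8 ms

n = 15, ΣRT = 10476, M = 698.400
Σ(x−M)² = 2035021.60; s = √(2035021.60/14) = 381.259
Cutoffs: 698.400 ± 2·381.259 → [-64.1, 1460.9]
Outside: 1541, 1697 → excluded.
Retained (n=13): Σ = 7238, mean = 7238/13 = 556.769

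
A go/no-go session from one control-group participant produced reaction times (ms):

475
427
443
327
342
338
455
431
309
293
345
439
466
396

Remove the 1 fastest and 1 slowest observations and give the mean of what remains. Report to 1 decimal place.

393.2 ms

Sorted: 293, 309, 327, 338, 342, 345, 396, 427, 431, 439, 443, 455, 466, 475
Drop lowest 1 (293) and highest 1 (475)
Remaining (n=12): Σ = 4718, mean = 4718/12 = 393.167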